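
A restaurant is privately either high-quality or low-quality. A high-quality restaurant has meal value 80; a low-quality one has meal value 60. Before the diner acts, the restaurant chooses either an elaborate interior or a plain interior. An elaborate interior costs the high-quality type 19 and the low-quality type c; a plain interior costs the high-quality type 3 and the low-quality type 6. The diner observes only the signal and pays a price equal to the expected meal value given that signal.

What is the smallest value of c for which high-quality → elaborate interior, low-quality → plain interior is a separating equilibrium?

26

Under separation: elaborate interior → high-quality (pays 80); plain interior → low-quality (pays 60).
High-quality: 80 − 19 = 61 ≥ 60 − 3 = 57. Holds regardless of c. ✓
Low-quality: 60 − 6 ≥ 80 − c, so c ≥ 80 − 54 = 26.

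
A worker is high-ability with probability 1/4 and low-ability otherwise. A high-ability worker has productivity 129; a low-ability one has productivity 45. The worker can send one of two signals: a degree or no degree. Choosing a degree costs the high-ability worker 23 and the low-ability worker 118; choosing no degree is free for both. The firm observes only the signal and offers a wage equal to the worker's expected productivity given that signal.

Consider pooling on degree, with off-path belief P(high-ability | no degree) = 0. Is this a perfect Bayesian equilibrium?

On the equilibrium path (degree) the firm holds the prior 1/4 and pays 1/4·129 + 3/4·45 = 66. Off-path (no degree) belief 0 gives 0·129 + 1·45 = 45.
High-ability: degree gives 66 − 23 = 43; no degree gives 45 − 0 = 45. Deviates. ✗
Low-ability: degree gives 66 − 118 = -52; no degree gives 45 − 0 = 45. Deviates. ✗

No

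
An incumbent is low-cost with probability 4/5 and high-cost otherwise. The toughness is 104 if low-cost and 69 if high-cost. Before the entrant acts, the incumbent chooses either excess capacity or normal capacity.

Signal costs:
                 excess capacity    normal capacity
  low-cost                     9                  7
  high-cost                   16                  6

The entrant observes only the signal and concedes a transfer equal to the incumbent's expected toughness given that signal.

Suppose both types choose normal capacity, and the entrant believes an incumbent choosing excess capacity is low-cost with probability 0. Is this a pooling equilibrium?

Yes

On the equilibrium path (normal capacity) the entrant holds the prior 4/5 and pays 4/5·104 + 1/5·69 = 97. Off-path (excess capacity) belief 0 gives 0·104 + 1·69 = 69.
Low-cost: normal capacity gives 97 − 7 = 90; excess capacity gives 69 − 9 = 60. Stays. ✓
High-cost: normal capacity gives 97 − 6 = 91; excess capacity gives 69 − 16 = 53. Stays. ✓
Beliefs are Bayes-consistent on-path and both types best-respond.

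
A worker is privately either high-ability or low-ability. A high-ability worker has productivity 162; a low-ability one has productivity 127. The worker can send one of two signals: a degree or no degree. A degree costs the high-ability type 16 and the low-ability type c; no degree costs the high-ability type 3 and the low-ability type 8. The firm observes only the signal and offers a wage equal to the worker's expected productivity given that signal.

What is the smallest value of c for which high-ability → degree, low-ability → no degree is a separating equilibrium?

43

Under separation: degree → high-ability (pays 162); no degree → low-ability (pays 127).
High-ability: 162 − 16 = 146 ≥ 127 − 3 = 124. Holds regardless of c. ✓
Low-ability: 127 − 8 ≥ 162 − c, so c ≥ 162 − 119 = 43.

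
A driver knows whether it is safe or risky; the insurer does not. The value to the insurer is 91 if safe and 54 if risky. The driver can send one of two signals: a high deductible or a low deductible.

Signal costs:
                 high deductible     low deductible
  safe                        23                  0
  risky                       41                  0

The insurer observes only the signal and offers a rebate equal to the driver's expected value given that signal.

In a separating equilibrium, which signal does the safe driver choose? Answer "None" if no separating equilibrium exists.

high deductible

Try safe → high deductible, risky → low deductible:
  Under separation the insurer infers type exactly: high deductible → safe (pays 91), low deductible → risky (pays 54).
  Safe: high deductible gives 91 − 23 = 68; low deductible gives 54 − 0 = 54. No deviation. ✓
  Risky: low deductible gives 54 − 0 = 54; high deductible gives 91 − 41 = 50. No deviation. ✓
Both hold — the safe type sends high deductible.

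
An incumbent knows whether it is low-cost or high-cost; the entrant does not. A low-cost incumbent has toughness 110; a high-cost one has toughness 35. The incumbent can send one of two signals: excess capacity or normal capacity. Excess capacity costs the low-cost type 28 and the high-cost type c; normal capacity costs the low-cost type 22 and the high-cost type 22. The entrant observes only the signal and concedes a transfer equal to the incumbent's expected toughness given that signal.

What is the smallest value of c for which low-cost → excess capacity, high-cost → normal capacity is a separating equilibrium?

Under separation: excess capacity → low-cost (pays 110); normal capacity → high-cost (pays 35).
Low-cost: 110 − 28 = 82 ≥ 35 − 22 = 13. Holds regardless of c. ✓
High-cost: 35 − 22 ≥ 110 − c, so c ≥ 110 − 13 = 97.

97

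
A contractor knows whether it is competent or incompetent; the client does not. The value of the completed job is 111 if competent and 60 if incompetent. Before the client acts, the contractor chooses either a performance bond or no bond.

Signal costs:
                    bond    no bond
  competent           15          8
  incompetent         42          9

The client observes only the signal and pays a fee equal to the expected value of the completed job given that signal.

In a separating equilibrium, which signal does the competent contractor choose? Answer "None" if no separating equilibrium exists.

Try competent → bond, incompetent → no bond:
  If types separate, bond earns payment 111 and no bond earns 60.
  Competent: bond gives 111 − 15 = 96; no bond gives 60 − 8 = 52. No deviation. ✓
  Incompetent: no bond gives 60 − 9 = 51; bond gives 111 − 42 = 69. Would deviate. ✗
Try competent → no bond, incompetent → bond:
  If types separate, no bond earns payment 111 and bond earns 60.
  Competent: no bond gives 111 − 8 = 103; bond gives 60 − 15 = 45. No deviation. ✓
  Incompetent: bond gives 60 − 42 = 18; no bond gives 111 − 9 = 102. Would deviate. ✗
Neither assignment is incentive-compatible.

None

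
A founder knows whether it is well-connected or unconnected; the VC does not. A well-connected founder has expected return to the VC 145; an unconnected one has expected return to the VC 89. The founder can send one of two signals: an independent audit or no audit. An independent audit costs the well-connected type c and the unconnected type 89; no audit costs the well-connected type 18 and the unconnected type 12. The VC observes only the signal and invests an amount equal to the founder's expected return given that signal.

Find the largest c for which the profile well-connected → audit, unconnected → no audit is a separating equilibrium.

74

Under separation: audit → well-connected (pays 145); no audit → unconnected (pays 89).
Unconnected: 89 − 12 = 77 ≥ 145 − 89 = 56. Holds regardless of c. ✓
Well-connected: 145 − c ≥ 89 − 18, so c ≤ 145 − 71 = 74.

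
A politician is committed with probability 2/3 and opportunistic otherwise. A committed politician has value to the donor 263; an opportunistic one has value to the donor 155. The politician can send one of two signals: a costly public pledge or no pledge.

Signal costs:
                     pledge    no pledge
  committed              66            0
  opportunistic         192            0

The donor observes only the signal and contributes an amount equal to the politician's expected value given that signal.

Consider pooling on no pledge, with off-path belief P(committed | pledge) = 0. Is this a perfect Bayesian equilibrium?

Yes

On the equilibrium path (no pledge) the donor holds the prior 2/3 and pays 2/3·263 + 1/3·155 = 227. Off-path (pledge) belief 0 gives 0·263 + 1·155 = 155.
Committed: no pledge gives 227 − 0 = 227; pledge gives 155 − 66 = 89. Stays. ✓
Opportunistic: no pledge gives 227 − 0 = 227; pledge gives 155 − 192 = -37. Stays. ✓
Beliefs are Bayes-consistent on-path and both types best-respond.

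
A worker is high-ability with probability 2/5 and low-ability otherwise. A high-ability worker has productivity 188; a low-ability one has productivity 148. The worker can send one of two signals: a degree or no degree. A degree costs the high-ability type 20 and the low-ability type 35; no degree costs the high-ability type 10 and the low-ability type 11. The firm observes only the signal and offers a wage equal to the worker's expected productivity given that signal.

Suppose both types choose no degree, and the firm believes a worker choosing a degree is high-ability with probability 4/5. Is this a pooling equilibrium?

No

At the pooled signal (no degree) the firm holds the prior 2/5 and pays 2/5·188 + 3/5·148 = 164. Off-path (degree) belief 4/5 gives 4/5·188 + 1/5·148 = 180.
High-ability: no degree gives 164 − 10 = 154; degree gives 180 − 20 = 160. Deviates. ✗
Low-ability: no degree gives 164 − 11 = 153; degree gives 180 − 35 = 145. Stays. ✓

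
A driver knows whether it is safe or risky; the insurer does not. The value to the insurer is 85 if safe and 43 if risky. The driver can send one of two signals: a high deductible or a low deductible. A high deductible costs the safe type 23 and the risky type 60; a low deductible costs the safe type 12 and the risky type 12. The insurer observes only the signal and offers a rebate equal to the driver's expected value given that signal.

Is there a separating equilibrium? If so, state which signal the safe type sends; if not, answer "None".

high deductible

Try safe → high deductible, risky → low deductible:
  Under separation the insurer infers type exactly: high deductible → safe (pays 85), low deductible → risky (pays 43).
  Safe: high deductible gives 85 − 23 = 62; low deductible gives 43 − 12 = 31. No deviation. ✓
  Risky: low deductible gives 43 − 12 = 31; high deductible gives 85 − 60 = 25. No deviation. ✓
Both hold — the safe type sends high deductible.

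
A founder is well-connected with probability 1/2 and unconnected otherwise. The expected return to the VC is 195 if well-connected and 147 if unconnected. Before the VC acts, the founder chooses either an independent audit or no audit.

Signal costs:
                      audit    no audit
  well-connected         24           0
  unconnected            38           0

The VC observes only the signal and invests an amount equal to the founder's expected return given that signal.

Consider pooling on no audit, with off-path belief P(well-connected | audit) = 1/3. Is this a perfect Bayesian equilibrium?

At the pooled signal (no audit) the VC holds the prior 1/2 and pays 1/2·195 + 1/2·147 = 171. Off-path (audit) belief 1/3 gives 1/3·195 + 2/3·147 = 163.
Well-connected: no audit gives 171 − 0 = 171; audit gives 163 − 24 = 139. Stays. ✓
Unconnected: no audit gives 171 − 0 = 171; audit gives 163 − 38 = 125. Stays. ✓

Yes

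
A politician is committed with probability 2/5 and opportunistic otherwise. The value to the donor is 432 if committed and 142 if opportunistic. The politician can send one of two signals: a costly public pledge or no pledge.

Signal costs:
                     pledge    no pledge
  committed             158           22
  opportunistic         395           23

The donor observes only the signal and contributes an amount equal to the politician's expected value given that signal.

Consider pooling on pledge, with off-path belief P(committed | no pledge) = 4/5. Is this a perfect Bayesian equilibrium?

On the equilibrium path (pledge) the donor holds the prior 2/5 and pays 2/5·432 + 3/5·142 = 258. Off-path (no pledge) belief 4/5 gives 4/5·432 + 1/5·142 = 374.
Committed: pledge gives 258 − 158 = 100; no pledge gives 374 − 22 = 352. Deviates. ✗
Opportunistic: pledge gives 258 − 395 = -137; no pledge gives 374 − 23 = 351. Deviates. ✗

No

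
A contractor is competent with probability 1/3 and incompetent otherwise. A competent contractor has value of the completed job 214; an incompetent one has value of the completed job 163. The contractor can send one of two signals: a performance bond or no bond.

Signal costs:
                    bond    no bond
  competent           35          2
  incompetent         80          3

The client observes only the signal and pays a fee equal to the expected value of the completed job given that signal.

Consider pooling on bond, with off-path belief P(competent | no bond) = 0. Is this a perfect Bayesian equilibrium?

No

At the pooled signal (bond) the client holds the prior 1/3 and pays 1/3·214 + 2/3·163 = 180. Off-path (no bond) belief 0 gives 0·214 + 1·163 = 163.
Competent: bond gives 180 − 35 = 145; no bond gives 163 − 2 = 161. Deviates. ✗
Incompetent: bond gives 180 − 80 = 100; no bond gives 163 − 3 = 160. Deviates. ✗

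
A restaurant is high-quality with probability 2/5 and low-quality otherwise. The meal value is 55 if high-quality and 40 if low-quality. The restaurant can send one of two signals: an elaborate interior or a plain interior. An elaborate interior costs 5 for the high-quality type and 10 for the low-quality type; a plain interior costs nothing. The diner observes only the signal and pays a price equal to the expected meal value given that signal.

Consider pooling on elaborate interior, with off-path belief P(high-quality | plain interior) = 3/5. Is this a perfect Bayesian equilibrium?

At the pooled signal (elaborate interior) the diner holds the prior 2/5 and pays 2/5·55 + 3/5·40 = 46. Off-path (plain interior) belief 3/5 gives 3/5·55 + 2/5·40 = 49.
High-quality: elaborate interior gives 46 − 5 = 41; plain interior gives 49 − 0 = 49. Deviates. ✗
Low-quality: elaborate interior gives 46 − 10 = 36; plain interior gives 49 − 0 = 49. Deviates. ✗

No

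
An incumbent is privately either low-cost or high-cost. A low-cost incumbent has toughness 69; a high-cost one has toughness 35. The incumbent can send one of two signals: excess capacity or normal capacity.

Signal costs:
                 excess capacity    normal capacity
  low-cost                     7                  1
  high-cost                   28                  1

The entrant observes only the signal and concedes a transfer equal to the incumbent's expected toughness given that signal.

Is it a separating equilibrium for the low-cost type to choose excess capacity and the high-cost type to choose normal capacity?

If types separate, excess capacity earns payment 69 and normal capacity earns 35.
Low-cost: excess capacity gives 69 − 7 = 62; normal capacity gives 35 − 1 = 34. No deviation. ✓
High-cost: normal capacity gives 35 − 1 = 34; excess capacity gives 69 − 28 = 41. Would deviate. ✗

No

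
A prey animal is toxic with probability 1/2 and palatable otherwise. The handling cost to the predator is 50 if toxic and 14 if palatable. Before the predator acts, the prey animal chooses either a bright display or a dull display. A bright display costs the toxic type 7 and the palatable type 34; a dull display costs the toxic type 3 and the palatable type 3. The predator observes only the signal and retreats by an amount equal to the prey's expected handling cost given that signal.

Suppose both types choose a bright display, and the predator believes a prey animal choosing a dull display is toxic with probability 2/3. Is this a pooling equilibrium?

At the pooled signal (bright display) the predator holds the prior 1/2 and pays 1/2·50 + 1/2·14 = 32. Off-path (dull display) belief 2/3 gives 2/3·50 + 1/3·14 = 38.
Toxic: bright display gives 32 − 7 = 25; dull display gives 38 − 3 = 35. Deviates. ✗
Palatable: bright display gives 32 − 34 = -2; dull display gives 38 − 3 = 35. Deviates. ✗

No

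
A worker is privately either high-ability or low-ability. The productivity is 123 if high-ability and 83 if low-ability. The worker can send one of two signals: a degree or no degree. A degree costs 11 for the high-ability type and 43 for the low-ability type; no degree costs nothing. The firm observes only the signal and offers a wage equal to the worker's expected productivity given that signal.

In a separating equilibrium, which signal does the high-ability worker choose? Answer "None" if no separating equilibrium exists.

Try high-ability → degree, low-ability → no degree:
  Under separation the firm infers type exactly: degree → high-ability (pays 123), no degree → low-ability (pays 83).
  High-ability: degree gives 123 − 11 = 112; no degree gives 83 − 0 = 83. No deviation. ✓
  Low-ability: no degree gives 83 − 0 = 83; degree gives 123 − 43 = 80. No deviation. ✓
Both hold — the high-ability type sends degree.

degree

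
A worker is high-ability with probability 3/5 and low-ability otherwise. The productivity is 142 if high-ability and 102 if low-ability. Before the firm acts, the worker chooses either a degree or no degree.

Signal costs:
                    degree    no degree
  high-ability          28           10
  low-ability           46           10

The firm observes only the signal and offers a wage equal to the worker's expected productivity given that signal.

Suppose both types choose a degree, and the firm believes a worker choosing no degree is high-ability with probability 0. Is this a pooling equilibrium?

No

On the equilibrium path (degree) the firm holds the prior 3/5 and pays 3/5·142 + 2/5·102 = 126. Off-path (no degree) belief 0 gives 0·142 + 1·102 = 102.
High-ability: degree gives 126 − 28 = 98; no degree gives 102 − 10 = 92. Stays. ✓
Low-ability: degree gives 126 − 46 = 80; no degree gives 102 − 10 = 92. Deviates. ✗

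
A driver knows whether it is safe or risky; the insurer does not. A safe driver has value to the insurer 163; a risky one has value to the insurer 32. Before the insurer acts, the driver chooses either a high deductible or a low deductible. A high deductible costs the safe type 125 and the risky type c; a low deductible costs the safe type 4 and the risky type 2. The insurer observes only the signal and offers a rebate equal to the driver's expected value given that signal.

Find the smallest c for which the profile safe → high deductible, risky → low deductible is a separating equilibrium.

133

Under separation: high deductible → safe (pays 163); low deductible → risky (pays 32).
Safe: 163 − 125 = 38 ≥ 32 − 4 = 28. Holds regardless of c. ✓
Risky: 32 − 2 ≥ 163 − c, so c ≥ 163 − 30 = 133.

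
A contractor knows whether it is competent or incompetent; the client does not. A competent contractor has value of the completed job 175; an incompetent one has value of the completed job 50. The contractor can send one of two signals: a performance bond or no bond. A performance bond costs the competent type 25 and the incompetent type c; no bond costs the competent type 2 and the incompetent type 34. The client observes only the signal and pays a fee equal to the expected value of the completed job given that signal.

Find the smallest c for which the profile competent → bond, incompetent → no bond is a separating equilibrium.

159

Under separation: bond → competent (pays 175); no bond → incompetent (pays 50).
Competent: 175 − 25 = 150 ≥ 50 − 2 = 48. Holds regardless of c. ✓
Incompetent: 50 − 34 ≥ 175 − c, so c ≥ 175 − 16 = 159.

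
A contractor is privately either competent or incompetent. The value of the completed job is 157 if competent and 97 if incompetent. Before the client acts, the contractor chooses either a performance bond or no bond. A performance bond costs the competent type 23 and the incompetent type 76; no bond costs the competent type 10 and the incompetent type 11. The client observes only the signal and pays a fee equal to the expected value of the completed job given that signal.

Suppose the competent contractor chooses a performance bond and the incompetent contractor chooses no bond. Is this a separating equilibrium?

Under separation the client infers type exactly: bond → competent (pays 157), no bond → incompetent (pays 97).
Competent: bond gives 157 − 23 = 134; no bond gives 97 − 10 = 87. No deviation. ✓
Incompetent: no bond gives 97 − 11 = 86; bond gives 157 − 76 = 81. No deviation. ✓
Both incentive constraints hold.

Yes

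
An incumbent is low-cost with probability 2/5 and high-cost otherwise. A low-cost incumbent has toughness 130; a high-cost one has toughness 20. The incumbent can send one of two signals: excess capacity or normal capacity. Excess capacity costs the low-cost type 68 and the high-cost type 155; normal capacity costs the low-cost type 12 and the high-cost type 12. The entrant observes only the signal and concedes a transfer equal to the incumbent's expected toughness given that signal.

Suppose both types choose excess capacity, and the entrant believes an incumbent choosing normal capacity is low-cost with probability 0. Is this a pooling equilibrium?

No

At the pooled signal (excess capacity) the entrant holds the prior 2/5 and pays 2/5·130 + 3/5·20 = 64. Off-path (normal capacity) belief 0 gives 0·130 + 1·20 = 20.
Low-cost: excess capacity gives 64 − 68 = -4; normal capacity gives 20 − 12 = 8. Deviates. ✗
High-cost: excess capacity gives 64 − 155 = -91; normal capacity gives 20 − 12 = 8. Deviates. ✗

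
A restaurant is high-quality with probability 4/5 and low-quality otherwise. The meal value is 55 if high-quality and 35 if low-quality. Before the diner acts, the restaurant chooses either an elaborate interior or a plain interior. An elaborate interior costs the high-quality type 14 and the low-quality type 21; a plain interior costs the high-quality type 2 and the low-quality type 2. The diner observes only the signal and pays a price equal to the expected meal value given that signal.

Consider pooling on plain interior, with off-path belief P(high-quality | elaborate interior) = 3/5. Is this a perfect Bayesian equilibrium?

Yes

At the pooled signal (plain interior) the diner holds the prior 4/5 and pays 4/5·55 + 1/5·35 = 51. Off-path (elaborate interior) belief 3/5 gives 3/5·55 + 2/5·35 = 47.
High-quality: plain interior gives 51 − 2 = 49; elaborate interior gives 47 − 14 = 33. Stays. ✓
Low-quality: plain interior gives 51 − 2 = 49; elaborate interior gives 47 − 21 = 26. Stays. ✓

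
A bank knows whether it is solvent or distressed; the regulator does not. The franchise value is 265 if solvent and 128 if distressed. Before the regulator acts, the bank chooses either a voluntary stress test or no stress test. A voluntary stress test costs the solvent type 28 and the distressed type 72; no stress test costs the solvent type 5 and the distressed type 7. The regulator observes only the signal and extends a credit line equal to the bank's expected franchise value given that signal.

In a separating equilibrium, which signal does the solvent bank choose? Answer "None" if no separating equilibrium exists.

Try solvent → stress test, distressed → no stress test:
  Under separation the regulator infers type exactly: stress test → solvent (pays 265), no stress test → distressed (pays 128).
  Solvent: stress test gives 265 − 28 = 237; no stress test gives 128 − 5 = 123. No deviation. ✓
  Distressed: no stress test gives 128 − 7 = 121; stress test gives 265 − 72 = 193. Would deviate. ✗
Try solvent → no stress test, distressed → stress test:
  Under separation the regulator infers type exactly: no stress test → solvent (pays 265), stress test → distressed (pays 128).
  Solvent: no stress test gives 265 − 5 = 260; stress test gives 128 − 28 = 100. No deviation. ✓
  Distressed: stress test gives 128 − 72 = 56; no stress test gives 265 − 7 = 258. Would deviate. ✗
Neither assignment is incentive-compatible.

None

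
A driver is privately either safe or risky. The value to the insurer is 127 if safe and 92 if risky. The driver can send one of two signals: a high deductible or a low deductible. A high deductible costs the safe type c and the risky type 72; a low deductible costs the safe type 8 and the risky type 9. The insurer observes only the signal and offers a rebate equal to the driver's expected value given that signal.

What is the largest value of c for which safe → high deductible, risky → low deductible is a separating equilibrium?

43

Under separation: high deductible → safe (pays 127); low deductible → risky (pays 92).
Risky: 92 − 9 = 83 ≥ 127 − 72 = 55. Holds regardless of c. ✓
Safe: 127 − c ≥ 92 − 8, so c ≤ 127 − 84 = 43.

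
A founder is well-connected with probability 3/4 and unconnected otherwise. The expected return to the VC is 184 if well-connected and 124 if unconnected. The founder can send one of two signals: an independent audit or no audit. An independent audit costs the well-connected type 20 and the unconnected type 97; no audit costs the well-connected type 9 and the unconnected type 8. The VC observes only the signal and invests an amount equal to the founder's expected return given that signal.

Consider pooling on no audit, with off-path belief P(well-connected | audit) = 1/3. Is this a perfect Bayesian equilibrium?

Yes

At the pooled signal (no audit) the VC holds the prior 3/4 and pays 3/4·184 + 1/4·124 = 169. Off-path (audit) belief 1/3 gives 1/3·184 + 2/3·124 = 144.
Well-connected: no audit gives 169 − 9 = 160; audit gives 144 − 20 = 124. Stays. ✓
Unconnected: no audit gives 169 − 8 = 161; audit gives 144 − 97 = 47. Stays. ✓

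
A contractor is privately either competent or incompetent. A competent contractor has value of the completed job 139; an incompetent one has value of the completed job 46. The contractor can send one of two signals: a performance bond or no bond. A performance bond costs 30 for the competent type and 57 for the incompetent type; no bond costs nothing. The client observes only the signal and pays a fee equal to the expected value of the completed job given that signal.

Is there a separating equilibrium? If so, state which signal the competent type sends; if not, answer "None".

Try competent → bond, incompetent → no bond:
  If types separate, bond earns payment 139 and no bond earns 46.
  Competent: bond gives 139 − 30 = 109; no bond gives 46 − 0 = 46. No deviation. ✓
  Incompetent: no bond gives 46 − 0 = 46; bond gives 139 − 57 = 82. Would deviate. ✗
Try competent → no bond, incompetent → bond:
  If types separate, no bond earns payment 139 and bond earns 46.
  Competent: no bond gives 139 − 0 = 139; bond gives 46 − 30 = 16. No deviation. ✓
  Incompetent: bond gives 46 − 57 = -11; no bond gives 139 − 0 = 139. Would deviate. ✗
Neither assignment is incentive-compatible.

None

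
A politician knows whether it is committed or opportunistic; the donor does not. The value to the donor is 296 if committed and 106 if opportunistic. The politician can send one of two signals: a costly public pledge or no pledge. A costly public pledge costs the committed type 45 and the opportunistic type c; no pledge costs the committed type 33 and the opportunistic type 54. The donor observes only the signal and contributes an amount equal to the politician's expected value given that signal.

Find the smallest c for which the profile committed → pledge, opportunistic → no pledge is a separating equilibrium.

244

Under separation: pledge → committed (pays 296); no pledge → opportunistic (pays 106).
Committed: 296 − 45 = 251 ≥ 106 − 33 = 73. Holds regardless of c. ✓
Opportunistic: 106 − 54 ≥ 296 − c, so c ≥ 296 − 52 = 244.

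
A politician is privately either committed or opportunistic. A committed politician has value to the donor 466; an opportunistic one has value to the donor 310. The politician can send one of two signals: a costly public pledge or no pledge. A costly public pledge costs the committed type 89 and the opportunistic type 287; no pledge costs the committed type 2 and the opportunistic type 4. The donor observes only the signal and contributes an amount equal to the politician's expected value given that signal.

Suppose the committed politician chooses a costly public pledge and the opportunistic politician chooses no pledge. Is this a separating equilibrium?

Yes

If types separate, pledge earns payment 466 and no pledge earns 310.
Committed: pledge gives 466 − 89 = 377; no pledge gives 310 − 2 = 308. No deviation. ✓
Opportunistic: no pledge gives 310 − 4 = 306; pledge gives 466 − 287 = 179. No deviation. ✓
Both incentive constraints hold.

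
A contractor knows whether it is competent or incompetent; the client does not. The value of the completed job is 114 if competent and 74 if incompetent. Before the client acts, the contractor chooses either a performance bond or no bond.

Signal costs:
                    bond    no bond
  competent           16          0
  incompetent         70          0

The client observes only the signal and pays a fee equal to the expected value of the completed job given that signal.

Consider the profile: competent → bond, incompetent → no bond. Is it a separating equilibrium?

Yes

Under separation the client infers type exactly: bond → competent (pays 114), no bond → incompetent (pays 74).
Competent: bond gives 114 − 16 = 98; no bond gives 74 − 0 = 74. No deviation. ✓
Incompetent: no bond gives 74 − 0 = 74; bond gives 114 − 70 = 44. No deviation. ✓
Both incentive constraints hold.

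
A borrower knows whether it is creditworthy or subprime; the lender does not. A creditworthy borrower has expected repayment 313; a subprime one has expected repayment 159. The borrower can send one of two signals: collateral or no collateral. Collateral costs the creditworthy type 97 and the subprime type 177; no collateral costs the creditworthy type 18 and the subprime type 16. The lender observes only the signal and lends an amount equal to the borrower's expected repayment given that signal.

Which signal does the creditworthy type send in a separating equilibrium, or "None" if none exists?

Try creditworthy → collateral, subprime → no collateral:
  Under separation the lender infers type exactly: collateral → creditworthy (pays 313), no collateral → subprime (pays 159).
  Creditworthy: collateral gives 313 − 97 = 216; no collateral gives 159 − 18 = 141. No deviation. ✓
  Subprime: no collateral gives 159 − 16 = 143; collateral gives 313 − 177 = 136. No deviation. ✓
Both hold — the creditworthy type sends collateral.

collateral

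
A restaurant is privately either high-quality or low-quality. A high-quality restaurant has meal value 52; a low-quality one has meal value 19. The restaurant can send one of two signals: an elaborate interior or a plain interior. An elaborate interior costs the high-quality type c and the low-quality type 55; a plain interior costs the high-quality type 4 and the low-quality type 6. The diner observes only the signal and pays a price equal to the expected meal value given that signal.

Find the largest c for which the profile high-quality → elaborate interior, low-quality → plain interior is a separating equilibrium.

37

Under separation: elaborate interior → high-quality (pays 52); plain interior → low-quality (pays 19).
Low-quality: 19 − 6 = 13 ≥ 52 − 55 = -3. Holds regardless of c. ✓
High-quality: 52 − c ≥ 19 − 4, so c ≤ 52 − 15 = 37.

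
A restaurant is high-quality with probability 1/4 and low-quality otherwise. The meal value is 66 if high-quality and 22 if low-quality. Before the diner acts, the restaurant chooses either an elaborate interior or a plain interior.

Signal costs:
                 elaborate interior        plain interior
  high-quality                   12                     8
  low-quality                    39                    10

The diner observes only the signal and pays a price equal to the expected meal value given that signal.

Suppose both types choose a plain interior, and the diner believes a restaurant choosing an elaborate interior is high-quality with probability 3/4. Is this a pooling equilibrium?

At the pooled signal (plain interior) the diner holds the prior 1/4 and pays 1/4·66 + 3/4·22 = 33. Off-path (elaborate interior) belief 3/4 gives 3/4·66 + 1/4·22 = 55.
High-quality: plain interior gives 33 − 8 = 25; elaborate interior gives 55 − 12 = 43. Deviates. ✗
Low-quality: plain interior gives 33 − 10 = 23; elaborate interior gives 55 − 39 = 16. Stays. ✓

No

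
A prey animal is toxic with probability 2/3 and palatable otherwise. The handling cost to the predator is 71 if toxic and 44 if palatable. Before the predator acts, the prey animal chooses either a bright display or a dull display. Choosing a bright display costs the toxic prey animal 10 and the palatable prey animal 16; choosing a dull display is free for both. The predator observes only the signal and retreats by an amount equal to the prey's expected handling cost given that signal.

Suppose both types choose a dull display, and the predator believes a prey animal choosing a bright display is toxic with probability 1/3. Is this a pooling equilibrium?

Yes

On the equilibrium path (dull display) the predator holds the prior 2/3 and pays 2/3·71 + 1/3·44 = 62. Off-path (bright display) belief 1/3 gives 1/3·71 + 2/3·44 = 53.
Toxic: dull display gives 62 − 0 = 62; bright display gives 53 − 10 = 43. Stays. ✓
Palatable: dull display gives 62 − 0 = 62; bright display gives 53 − 16 = 37. Stays. ✓
Beliefs are Bayes-consistent on-path and both types best-respond.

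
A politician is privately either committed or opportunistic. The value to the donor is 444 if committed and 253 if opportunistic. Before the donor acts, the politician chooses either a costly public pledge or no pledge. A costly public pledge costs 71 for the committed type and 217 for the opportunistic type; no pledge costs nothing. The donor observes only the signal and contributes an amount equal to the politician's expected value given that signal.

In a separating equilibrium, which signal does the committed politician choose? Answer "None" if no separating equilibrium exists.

Try committed → pledge, opportunistic → no pledge:
  If types separate, pledge earns payment 444 and no pledge earns 253.
  Committed: pledge gives 444 − 71 = 373; no pledge gives 253 − 0 = 253. No deviation. ✓
  Opportunistic: no pledge gives 253 − 0 = 253; pledge gives 444 − 217 = 227. No deviation. ✓
Both hold — the committed type sends pledge.

pledge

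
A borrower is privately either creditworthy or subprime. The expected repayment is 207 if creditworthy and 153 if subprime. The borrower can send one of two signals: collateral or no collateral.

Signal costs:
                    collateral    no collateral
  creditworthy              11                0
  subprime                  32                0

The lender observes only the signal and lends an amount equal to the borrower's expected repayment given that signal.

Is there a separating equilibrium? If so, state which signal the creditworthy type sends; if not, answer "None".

Try creditworthy → collateral, subprime → no collateral:
  If types separate, collateral earns payment 207 and no collateral earns 153.
  Creditworthy: collateral gives 207 − 11 = 196; no collateral gives 153 − 0 = 153. No deviation. ✓
  Subprime: no collateral gives 153 − 0 = 153; collateral gives 207 − 32 = 175. Would deviate. ✗
Try creditworthy → no collateral, subprime → collateral:
  If types separate, no collateral earns payment 207 and collateral earns 153.
  Creditworthy: no collateral gives 207 − 0 = 207; collateral gives 153 − 11 = 142. No deviation. ✓
  Subprime: collateral gives 153 − 32 = 121; no collateral gives 207 − 0 = 207. Would deviate. ✗
Neither assignment is incentive-compatible.

None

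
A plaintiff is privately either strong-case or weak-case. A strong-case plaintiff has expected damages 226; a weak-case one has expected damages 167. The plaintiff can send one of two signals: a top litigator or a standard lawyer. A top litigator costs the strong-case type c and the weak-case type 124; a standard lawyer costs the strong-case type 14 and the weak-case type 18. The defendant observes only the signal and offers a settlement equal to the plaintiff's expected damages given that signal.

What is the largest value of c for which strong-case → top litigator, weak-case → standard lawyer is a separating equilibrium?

73

Under separation: top litigator → strong-case (pays 226); standard lawyer → weak-case (pays 167).
Weak-case: 167 − 18 = 149 ≥ 226 − 124 = 102. Holds regardless of c. ✓
Strong-case: 226 − c ≥ 167 − 14, so c ≤ 226 − 153 = 73.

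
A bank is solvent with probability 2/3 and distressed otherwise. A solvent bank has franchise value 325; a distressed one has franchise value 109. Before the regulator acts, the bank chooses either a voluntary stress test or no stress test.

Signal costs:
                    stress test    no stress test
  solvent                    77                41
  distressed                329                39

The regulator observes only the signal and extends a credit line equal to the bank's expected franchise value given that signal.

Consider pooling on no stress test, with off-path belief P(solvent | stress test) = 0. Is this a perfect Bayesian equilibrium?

Yes

At the pooled signal (no stress test) the regulator holds the prior 2/3 and pays 2/3·325 + 1/3·109 = 253. Off-path (stress test) belief 0 gives 0·325 + 1·109 = 109.
Solvent: no stress test gives 253 − 41 = 212; stress test gives 109 − 77 = 32. Stays. ✓
Distressed: no stress test gives 253 − 39 = 214; stress test gives 109 − 329 = -220. Stays. ✓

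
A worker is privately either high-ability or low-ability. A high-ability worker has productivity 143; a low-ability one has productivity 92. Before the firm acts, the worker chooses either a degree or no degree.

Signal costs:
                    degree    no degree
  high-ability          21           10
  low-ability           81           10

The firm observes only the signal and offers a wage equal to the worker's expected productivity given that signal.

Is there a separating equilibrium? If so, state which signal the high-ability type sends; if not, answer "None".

Try high-ability → degree, low-ability → no degree:
  Under separation the firm infers type exactly: degree → high-ability (pays 143), no degree → low-ability (pays 92).
  High-ability: degree gives 143 − 21 = 122; no degree gives 92 − 10 = 82. No deviation. ✓
  Low-ability: no degree gives 92 − 10 = 82; degree gives 143 − 81 = 62. No deviation. ✓
Both hold — the high-ability type sends degree.

degree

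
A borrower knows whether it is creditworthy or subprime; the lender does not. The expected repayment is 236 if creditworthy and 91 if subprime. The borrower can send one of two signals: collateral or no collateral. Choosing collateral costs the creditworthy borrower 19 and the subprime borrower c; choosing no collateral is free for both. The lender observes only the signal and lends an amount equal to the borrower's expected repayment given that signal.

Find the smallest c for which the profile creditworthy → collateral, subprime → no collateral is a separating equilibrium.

Under separation: collateral → creditworthy (pays 236); no collateral → subprime (pays 91).
Creditworthy: 236 − 19 = 217 ≥ 91 − 0 = 91. Holds regardless of c. ✓
Subprime: 91 − 0 ≥ 236 − c, so c ≥ 236 − 91 = 145.

145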